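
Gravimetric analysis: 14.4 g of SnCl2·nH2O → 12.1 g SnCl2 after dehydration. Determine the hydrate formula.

SnCl2·2H2O

Mass of water lost = 14.4 − 12.1 = 2.3 g → 2.3 / 18.02 = 0.1276 mol H2O
Molar mass of SnCl2 = 189.61 g/mol → mol SnCl2 = 12.1 / 189.61 = 0.06382
n = 0.1276 / 0.06382 = 2.00 ≈ 2 → SnCl2·2H2O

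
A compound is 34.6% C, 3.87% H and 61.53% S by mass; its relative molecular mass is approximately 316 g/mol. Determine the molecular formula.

Assume 100 g: 34.6 g C, 3.87 g H, 61.53 g S.
C: 34.6 g ÷ 12.01 g/mol = 2.881 mol
H: 3.87 g ÷ 1.008 g/mol = 3.839 mol
S: 61.53 g ÷ 32.07 g/mol = 1.919 mol
Smallest is S at 1.919 mol; normalising gives C 1.502, H 2.001, S 1.000
×2: C 3.00, H 4.00, S 2.00 → C3H4S2
Empirical-formula mass = 104.20 g/mol
n = 316 / 104.20 = 3.03 ≈ 3
Molecular formula = (C3H4S2)×3 = C9H12S6

C9H12S6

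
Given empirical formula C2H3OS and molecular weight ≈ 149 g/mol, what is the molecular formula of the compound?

Empirical-formula mass = 75.11 g/mol
n = 149 / 75.11 = 1.98 ≈ 2
Molecular formula = (C2H3OS)2 = C4H6O2S2

C4H6O2S2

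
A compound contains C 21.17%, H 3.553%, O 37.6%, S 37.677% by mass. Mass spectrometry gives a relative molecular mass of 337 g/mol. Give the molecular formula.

Assume 100 g: 21.17 g C, 3.553 g H, 37.6 g O, 37.677 g S.
Moles — C: 21.17 / 12.01 = 1.763 mol; H: 3.553 / 1.008 = 3.525 mol; O: 37.6 / 16.00 = 2.35 mol; S: 37.677 / 32.07 = 1.175 mol
Smallest is S at 1.175 mol; normalising gives C 1.500, H 3.000, O 2.000, S 1.000
×2: C 3.00, H 6.00, O 4.00, S 2.00 → C3H6O4S2
Empirical-formula mass = 170.22 g/mol
n = 337 / 170.22 = 1.98 ≈ 2
Molecular formula = (C3H6O4S2)×2 = C6H12O8S4

C6H12O8S4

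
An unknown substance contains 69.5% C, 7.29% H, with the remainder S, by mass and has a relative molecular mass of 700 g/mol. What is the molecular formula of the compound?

C40H50S5

Assume 100 g: 69.5 g C, 7.29 g H, 23.21 g S.
n(C) = 69.5/12.01 = 5.787, n(H) = 7.29/1.008 = 7.232, n(S) = 23.21/32.07 = 0.7237
Divide by the smallest (0.7237 mol S): C 7.996, H 9.993, S 1.000
→ C8H10S
Empirical-formula mass = 138.23 g/mol
n = 700 / 138.23 = 5.06 ≈ 5
Molecular formula = (C8H10S)×5 = C40H50S5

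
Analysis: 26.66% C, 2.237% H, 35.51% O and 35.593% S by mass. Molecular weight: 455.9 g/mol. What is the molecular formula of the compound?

Assume 100 g: 26.66 g C, 2.237 g H, 35.51 g O, 35.593 g S.
Moles — C: 26.66 / 12.01 = 2.22 mol; H: 2.237 / 1.008 = 2.219 mol; O: 35.51 / 16.00 = 2.219 mol; S: 35.593 / 32.07 = 1.11 mol
Smallest is S at 1.11 mol; normalising gives C 2.000, H 2.000, O 2.000, S 1.000
Ratio ≈ 2:2:2:1, so the empirical formula is C2H2O2S
Empirical-formula mass = 90.11 g/mol
n = 455.9 / 90.11 = 5.06 ≈ 5
Molecular formula = (C2H2O2S)×5 = C10H10O10S5

C10H10O10S5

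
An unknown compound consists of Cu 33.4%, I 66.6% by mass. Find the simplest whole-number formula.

Assume 100 g: 33.4 g Cu, 66.6 g I.
n(Cu) = 33.4/63.55 = 0.5256, n(I) = 66.6/126.90 = 0.5248
Smallest is I at 0.5248 mol; normalising gives Cu 1.001, I 1.000
Ratio ≈ 1:1, so the empirical formula is CuI

CuI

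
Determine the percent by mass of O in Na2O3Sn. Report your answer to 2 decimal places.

Molar mass = 2(22.99) + 3(16.00) + 1(118.71) = 212.690 g/mol
Mass of O per mole = 3 × 16.00 = 48.000 g
% O = 48.000 / 212.690 × 100 = 22.57%

22.57%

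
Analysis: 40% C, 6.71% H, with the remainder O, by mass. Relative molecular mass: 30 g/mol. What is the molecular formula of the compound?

CH2O

Assume 100 g: 40 g C, 6.71 g H, 53.29 g O.
Moles — C: 40 / 12.01 = 3.331 mol; H: 6.71 / 1.008 = 6.657 mol; O: 53.29 / 16.00 = 3.331 mol
Ratios (÷ 3.331): C 1.000, H 1.999, O 1.000
→ CH2O
Empirical-formula mass = 30.03 g/mol
n = 30 / 30.03 = 1.00 ≈ 1
Molecular formula = empirical formula = CH2O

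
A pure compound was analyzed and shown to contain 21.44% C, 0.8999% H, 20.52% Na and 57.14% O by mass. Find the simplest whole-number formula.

C2HNaO4

Assume 100 g: 21.44 g C, 0.8999 g H, 20.52 g Na, 57.14 g O.
n(C) = 21.44/12.01 = 1.785, n(H) = 0.8999/1.008 = 0.8928, n(Na) = 20.52/22.99 = 0.8926, n(O) = 57.14/16.00 = 3.571
Divide by the smallest (0.8926 mol Na): C 2.000, H 1.000, Na 1.000, O 4.001
≈ 2:1:1:4 → C2HNaO4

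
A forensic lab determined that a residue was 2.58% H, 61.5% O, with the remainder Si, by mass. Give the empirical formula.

Assume 100 g: 2.58 g H, 61.5 g O, 35.92 g Si.
Moles — H: 2.58 / 1.008 = 2.56 mol; O: 61.5 / 16.00 = 3.844 mol; Si: 35.92 / 28.09 = 1.279 mol
Divide by the smallest (1.279 mol Si): H 2.002, O 3.006, Si 1.000
Ratio ≈ 2:3:1, so the empirical formula is H2O3Si

H2O3Si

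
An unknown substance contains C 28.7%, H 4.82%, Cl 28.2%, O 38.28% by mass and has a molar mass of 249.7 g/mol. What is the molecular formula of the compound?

Assume 100 g: 28.7 g C, 4.82 g H, 28.2 g Cl, 38.28 g O.
Moles — C: 28.7 / 12.01 = 2.39 mol; H: 4.82 / 1.008 = 4.782 mol; Cl: 28.2 / 35.45 = 0.7955 mol; O: 38.28 / 16.00 = 2.393 mol
Smallest is Cl at 0.7955 mol; normalising gives C 3.004, H 6.011, Cl 1.000, O 3.008
Ratio ≈ 3:6:1:3, so the empirical formula is C3H6ClO3
Empirical-formula mass = 125.53 g/mol
n = 249.7 / 125.53 = 1.99 ≈ 2
Molecular formula = (C3H6ClO3)×2 = C6H12Cl2O6

C6H12Cl2O6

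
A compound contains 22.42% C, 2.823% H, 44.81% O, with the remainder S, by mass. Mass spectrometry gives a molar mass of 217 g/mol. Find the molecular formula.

C4H6O6S2

Assume 100 g: 22.42 g C, 2.823 g H, 44.81 g O, 29.947 g S.
Moles — C: 22.42 / 12.01 = 1.867 mol; H: 2.823 / 1.008 = 2.801 mol; O: 44.81 / 16.00 = 2.801 mol; S: 29.947 / 32.07 = 0.9338 mol
Divide by the smallest (0.9338 mol S): C 1.999, H 2.999, O 2.999, S 1.000
Ratio ≈ 2:3:3:1, so the empirical formula is C2H3O3S
Empirical-formula mass = 107.11 g/mol
n = 217 / 107.11 = 2.03 ≈ 2
Molecular formula = (C2H3O3S)×2 = C4H6O6S2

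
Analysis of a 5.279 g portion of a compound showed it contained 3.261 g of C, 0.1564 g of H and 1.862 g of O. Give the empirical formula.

C7H4O3

Moles — C: 3.261 / 12.01 = 0.2715 mol; H: 0.1564 / 1.008 = 0.1552 mol; O: 1.862 / 16.00 = 0.1164 mol
Ratios (÷ 0.1164): C 2.333, H 1.333, O 1.000
Scaling by 3: C 7.00, H 4.00, O 3.00 → C7H4O3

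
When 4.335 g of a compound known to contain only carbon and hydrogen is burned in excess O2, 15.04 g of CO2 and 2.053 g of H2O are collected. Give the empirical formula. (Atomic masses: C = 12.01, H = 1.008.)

mol C = 15.04 / 44.01 = 0.3417; mass C = 0.3417 × 12.01 = 4.104 g
mol H = 2 × (2.053 / 18.02) = 0.2279; mass H = 0.2279 × 1.008 = 0.2297 g
Smallest is H at 0.2279 mol; normalising gives C 1.500, H 1.000
Scaling by 2: C 3.00, H 2.00 → C3H2

C3H2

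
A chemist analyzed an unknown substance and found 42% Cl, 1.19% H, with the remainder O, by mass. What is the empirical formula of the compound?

Assume 100 g: 42 g Cl, 1.19 g H, 56.81 g O.
n(Cl) = 42/35.45 = 1.185, n(H) = 1.19/1.008 = 1.181, n(O) = 56.81/16.00 = 3.551
Divide by the smallest (1.181 mol H): Cl 1.004, H 1.000, O 3.008
→ ClHO3

ClHO3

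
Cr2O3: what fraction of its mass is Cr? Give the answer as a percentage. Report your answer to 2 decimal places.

68.42%

Molar mass = 2(52.00) + 3(16.00) = 152.000 g/mol
Mass of Cr per mole = 2 × 52.00 = 104.000 g
% Cr = 104.000 / 152.000 × 100 = 68.42%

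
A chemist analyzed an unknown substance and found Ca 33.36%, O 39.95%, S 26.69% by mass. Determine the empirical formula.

Assume 100 g: 33.36 g Ca, 39.95 g O, 26.69 g S.
Moles — Ca: 33.36 / 40.08 = 0.8323 mol; O: 39.95 / 16.00 = 2.497 mol; S: 26.69 / 32.07 = 0.8322 mol
Smallest is S at 0.8322 mol; normalising gives Ca 1.000, O 3.000, S 1.000
Ratio ≈ 1:3:1, so the empirical formula is CaO3S

CaO3S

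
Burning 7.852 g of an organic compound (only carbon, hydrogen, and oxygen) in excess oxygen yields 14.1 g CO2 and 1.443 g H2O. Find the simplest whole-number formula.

mol C = 14.1 / 44.01 = 0.3204; mass C = 0.3204 × 12.01 = 3.848 g
mol H = 2 × (1.443 / 18.02) = 0.1602; mass H = 0.1602 × 1.008 = 0.1614 g
mass O = 7.852 − (4.009) = 3.843 g → mol O = 0.2402
Ratios (÷ 0.1602): C 2.000, H 1.000, O 1.500
Multiply by 2: C 4.00, H 2.00, O 3.00 → C4H2O3

C4H2O3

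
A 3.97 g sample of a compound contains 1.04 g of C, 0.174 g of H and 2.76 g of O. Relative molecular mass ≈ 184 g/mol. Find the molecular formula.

n(C) = 1.04/12.01 = 0.08659, n(H) = 0.174/1.008 = 0.1726, n(O) = 2.76/16.00 = 0.1725
Divide by the smallest (0.08659 mol C): C 1.000, H 1.993, O 1.992
≈ 1:2:2 → CH2O2
Empirical-formula mass = 46.03 g/mol
n = 184 / 46.03 = 4.00 ≈ 4
Molecular formula = (CH2O2)×4 = C4H8O8

C4H8O8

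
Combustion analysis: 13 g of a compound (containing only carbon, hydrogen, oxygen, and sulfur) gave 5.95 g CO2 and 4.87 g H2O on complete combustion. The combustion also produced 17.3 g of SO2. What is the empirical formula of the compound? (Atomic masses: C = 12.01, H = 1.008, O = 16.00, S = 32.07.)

CH4OS2

mol C = 5.95 / 44.01 = 0.1352; mass C = 0.1352 × 12.01 = 1.624 g
mol H = 2 × (4.87 / 18.02) = 0.5405; mass H = 0.5405 × 1.008 = 0.5448 g
mol S = 17.3 / 64.07 = 0.2700; mass S = 8.659 g
mass O = 13 − (10.83) = 2.172 g → mol O = 0.1358
Divide by the smallest (0.1352 mol C): C 1.000, H 3.998, O 1.004, S 1.997
→ CH4OS2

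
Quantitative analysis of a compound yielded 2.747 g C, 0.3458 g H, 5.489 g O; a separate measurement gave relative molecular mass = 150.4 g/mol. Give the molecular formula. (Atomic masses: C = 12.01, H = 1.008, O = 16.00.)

C4H6O6

C: 2.747 g ÷ 12.01 g/mol = 0.2287 mol
H: 0.3458 g ÷ 1.008 g/mol = 0.3431 mol
O: 5.489 g ÷ 16.00 g/mol = 0.3431 mol
Smallest is C at 0.2287 mol; normalising gives C 1.000, H 1.500, O 1.500
Multiply by 2: C 2.00, H 3.00, O 3.00 → C2H3O3
Empirical-formula mass = 75.04 g/mol
n = 150.4 / 75.04 = 2.00 ≈ 2
Molecular formula = (C2H3O3)×2 = C4H6O6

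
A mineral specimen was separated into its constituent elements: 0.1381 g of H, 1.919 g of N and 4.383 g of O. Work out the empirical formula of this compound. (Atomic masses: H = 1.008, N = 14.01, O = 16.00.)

Moles — H: 0.1381 / 1.008 = 0.137 mol; N: 1.919 / 14.01 = 0.137 mol; O: 4.383 / 16.00 = 0.2739 mol
Ratios (÷ 0.137): H 1.000, N 1.000, O 2.000
→ HNO2

HNO2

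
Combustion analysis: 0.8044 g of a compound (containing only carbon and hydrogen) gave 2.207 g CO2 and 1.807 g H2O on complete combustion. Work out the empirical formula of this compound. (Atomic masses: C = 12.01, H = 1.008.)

mol C = 2.207 / 44.01 = 0.05015; mass C = 0.05015 × 12.01 = 0.6023 g
mol H = 2 × (1.807 / 18.02) = 0.2006; mass H = 0.2006 × 1.008 = 0.2022 g
Divide by the smallest (0.05015 mol C): C 1.000, H 3.999
≈ 1:4 → CH4

CH4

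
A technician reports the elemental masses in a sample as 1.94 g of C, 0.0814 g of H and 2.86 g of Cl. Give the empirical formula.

C2HCl

Moles — C: 1.94 / 12.01 = 0.1615 mol; H: 0.0814 / 1.008 = 0.08075 mol; Cl: 2.86 / 35.45 = 0.08068 mol
Divide by the smallest (0.08068 mol Cl): C 2.002, H 1.001, Cl 1.000
Ratio ≈ 2:1:1, so the empirical formula is C2HCl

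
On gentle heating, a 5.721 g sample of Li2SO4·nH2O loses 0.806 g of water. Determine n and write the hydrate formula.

Li2SO4·H2O

Mass of anhydrous Li2SO4 = 5.721 − 0.806 = 4.915 g
mol H2O = 0.806 / 18.02 = 0.04473
Molar mass of Li2SO4 = 109.95 g/mol → mol Li2SO4 = 4.915 / 109.95 = 0.0447
n = 0.04473 / 0.0447 = 1.00 ≈ 1 → Li2SO4·H2O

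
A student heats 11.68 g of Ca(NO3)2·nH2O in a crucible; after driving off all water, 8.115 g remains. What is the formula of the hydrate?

Mass of water lost = 11.68 − 8.115 = 3.565 g → 3.565 / 18.02 = 0.1978 mol H2O
Molar mass of Ca(NO3)2 = 164.10 g/mol → mol Ca(NO3)2 = 8.115 / 164.10 = 0.04945
n = 0.1978 / 0.04945 = 4.00 ≈ 4 → Ca(NO3)2·4H2O

Ca(NO3)2·4H2O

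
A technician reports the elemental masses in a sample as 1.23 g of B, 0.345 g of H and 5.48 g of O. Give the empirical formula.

Moles — B: 1.23 / 10.81 = 0.1138 mol; H: 0.345 / 1.008 = 0.3423 mol; O: 5.48 / 16.00 = 0.3425 mol
Divide by the smallest (0.1138 mol B): B 1.000, H 3.008, O 3.010
≈ 1:3:3 → BH3O3

BH3O3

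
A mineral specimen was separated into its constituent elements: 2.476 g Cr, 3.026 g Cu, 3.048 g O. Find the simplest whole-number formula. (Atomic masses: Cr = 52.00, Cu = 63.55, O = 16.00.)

n(Cr) = 2.476/52.00 = 0.04762, n(Cu) = 3.026/63.55 = 0.04762, n(O) = 3.048/16.00 = 0.1905
Ratios (÷ 0.04762): Cr 1.000, Cu 1.000, O 4.001
→ CrCuO4

CrCuO4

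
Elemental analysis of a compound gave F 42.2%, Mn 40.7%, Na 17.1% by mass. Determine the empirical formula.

Assume 100 g: 42.2 g F, 40.7 g Mn, 17.1 g Na.
n(F) = 42.2/19.00 = 2.221, n(Mn) = 40.7/54.94 = 0.7408, n(Na) = 17.1/22.99 = 0.7438
Smallest is Mn at 0.7408 mol; normalising gives F 2.998, Mn 1.000, Na 1.004
→ F3MnNa

F3MnNa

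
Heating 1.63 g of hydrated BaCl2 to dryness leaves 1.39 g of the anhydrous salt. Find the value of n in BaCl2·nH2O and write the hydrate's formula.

BaCl2·2H2O

Mass of water lost = 1.63 − 1.39 = 0.24 g → 0.24 / 18.02 = 0.01332 mol H2O
Molar mass of BaCl2 = 208.23 g/mol → mol BaCl2 = 1.39 / 208.23 = 0.006675
n = 0.01332 / 0.006675 = 2.00 ≈ 2 → BaCl2·2H2O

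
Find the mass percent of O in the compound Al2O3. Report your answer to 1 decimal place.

Molar mass = 2(26.98) + 3(16.00) = 101.960 g/mol
Mass of O per mole = 3 × 16.00 = 48.000 g
% O = 48.000 / 101.960 × 100 = 47.1%

47.1%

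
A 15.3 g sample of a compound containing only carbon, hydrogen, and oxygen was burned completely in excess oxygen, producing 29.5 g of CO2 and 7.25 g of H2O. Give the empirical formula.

C5H6O3

mol C = 29.5 / 44.01 = 0.6703; mass C = 0.6703 × 12.01 = 8.050 g
mol H = 2 × (7.25 / 18.02) = 0.8047; mass H = 0.8047 × 1.008 = 0.8111 g
mass O = 15.3 − (8.861) = 6.439 g → mol O = 0.4024
Divide by the smallest (0.4024 mol O): C 1.666, H 2.000, O 1.000
×3: C 5.00, H 6.00, O 3.00 → C5H6O3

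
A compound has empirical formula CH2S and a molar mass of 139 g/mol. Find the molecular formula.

C3H6S3

Empirical-formula mass = 46.10 g/mol
n = 139 / 46.10 = 3.02 ≈ 3
Molecular formula = (CH2S)3 = C3H6S3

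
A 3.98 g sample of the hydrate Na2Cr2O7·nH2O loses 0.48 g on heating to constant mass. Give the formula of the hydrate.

Mass of anhydrous Na2Cr2O7 = 3.98 − 0.48 = 3.5 g
mol H2O = 0.48 / 18.02 = 0.02664
Molar mass of Na2Cr2O7 = 261.98 g/mol → mol Na2Cr2O7 = 3.5 / 261.98 = 0.01336
n = 0.02664 / 0.01336 = 1.99 ≈ 2 → Na2Cr2O7·2H2O

Na2Cr2O7·2H2O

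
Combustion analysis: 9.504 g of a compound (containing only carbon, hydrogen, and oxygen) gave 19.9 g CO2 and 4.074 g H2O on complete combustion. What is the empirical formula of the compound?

mol C = 19.9 / 44.01 = 0.4522; mass C = 0.4522 × 12.01 = 5.431 g
mol H = 2 × (4.074 / 18.02) = 0.4522; mass H = 0.4522 × 1.008 = 0.4558 g
mass O = 9.504 − (5.886) = 3.618 g → mol O = 0.2261
Smallest is O at 0.2261 mol; normalising gives C 2.000, H 2.000, O 1.000
Ratio ≈ 2:2:1, so the empirical formula is C2H2O

C2H2O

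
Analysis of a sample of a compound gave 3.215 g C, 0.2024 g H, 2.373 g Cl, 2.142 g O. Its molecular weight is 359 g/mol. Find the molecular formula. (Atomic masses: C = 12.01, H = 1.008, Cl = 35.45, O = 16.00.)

C: 3.215 g ÷ 12.01 g/mol = 0.2677 mol
H: 0.2024 g ÷ 1.008 g/mol = 0.2008 mol
Cl: 2.373 g ÷ 35.45 g/mol = 0.06694 mol
O: 2.142 g ÷ 16.00 g/mol = 0.1339 mol
Divide by the smallest (0.06694 mol Cl): C 3.999, H 3.000, Cl 1.000, O 2.000
Ratio ≈ 4:3:1:2, so the empirical formula is C4H3ClO2
Empirical-formula mass = 118.51 g/mol
n = 359 / 118.51 = 3.03 ≈ 3
Molecular formula = (C4H3ClO2)×3 = C12H9Cl3O6

C12H9Cl3O6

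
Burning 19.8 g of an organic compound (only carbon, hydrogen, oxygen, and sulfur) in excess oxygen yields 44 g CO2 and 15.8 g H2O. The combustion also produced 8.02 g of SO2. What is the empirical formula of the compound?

mol C = 44 / 44.01 = 0.9998; mass C = 0.9998 × 12.01 = 12.01 g
mol H = 2 × (15.8 / 18.02) = 1.754; mass H = 1.754 × 1.008 = 1.768 g
mol S = 8.02 / 64.07 = 0.1252; mass S = 4.014 g
mass O = 19.8 − (17.79) = 2.011 g → mol O = 0.1257
Smallest is S at 0.1252 mol; normalising gives C 7.987, H 14.009, O 1.004, S 1.000
→ C8H14OS

C8H14OS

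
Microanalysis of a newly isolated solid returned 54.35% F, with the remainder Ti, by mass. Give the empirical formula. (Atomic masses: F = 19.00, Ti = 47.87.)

Assume 100 g: 54.35 g F, 45.65 g Ti.
n(F) = 54.35/19.00 = 2.861, n(Ti) = 45.65/47.87 = 0.9536
Ratios (÷ 0.9536): F 3.000, Ti 1.000
→ F3Ti

F3Ti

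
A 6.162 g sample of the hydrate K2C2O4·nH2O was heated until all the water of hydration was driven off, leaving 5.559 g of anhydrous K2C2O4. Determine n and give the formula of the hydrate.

K2C2O4·H2O

Mass of water lost = 6.162 − 5.559 = 0.603 g → 0.603 / 18.02 = 0.03346 mol H2O
Molar mass of K2C2O4 = 166.22 g/mol → mol K2C2O4 = 5.559 / 166.22 = 0.03344
n = 0.03346 / 0.03344 = 1.00 ≈ 1 → K2C2O4·H2O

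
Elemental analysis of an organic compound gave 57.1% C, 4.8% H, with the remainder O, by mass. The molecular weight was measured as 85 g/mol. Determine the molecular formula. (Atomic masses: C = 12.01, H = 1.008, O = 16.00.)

C4H4O2

Assume 100 g: 57.1 g C, 4.8 g H, 38.1 g O.
n(C) = 57.1/12.01 = 4.754, n(H) = 4.8/1.008 = 4.762, n(O) = 38.1/16.00 = 2.381
Divide by the smallest (2.381 mol O): C 1.997, H 2.000, O 1.000
≈ 2:2:1 → C2H2O
Empirical-formula mass = 42.04 g/mol
n = 85 / 42.04 = 2.02 ≈ 2
Molecular formula = (C2H2O)×2 = C4H4O2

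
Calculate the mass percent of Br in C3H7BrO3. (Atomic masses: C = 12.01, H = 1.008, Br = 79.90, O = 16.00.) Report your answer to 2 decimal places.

Molar mass = 3(12.01) + 7(1.008) + 1(79.90) + 3(16.00) = 170.986 g/mol
Mass of Br per mole = 1 × 79.90 = 79.900 g
% Br = 79.900 / 170.986 × 100 = 46.73%

46.73%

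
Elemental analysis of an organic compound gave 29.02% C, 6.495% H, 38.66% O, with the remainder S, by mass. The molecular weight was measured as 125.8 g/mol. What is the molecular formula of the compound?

Assume 100 g: 29.02 g C, 6.495 g H, 38.66 g O, 25.825 g S.
C: 29.02 g ÷ 12.01 g/mol = 2.416 mol
H: 6.495 g ÷ 1.008 g/mol = 6.443 mol
O: 38.66 g ÷ 16.00 g/mol = 2.416 mol
S: 25.825 g ÷ 32.07 g/mol = 0.8053 mol
Ratios (÷ 0.8053): C 3.001, H 8.002, O 3.001, S 1.000
→ C3H8O3S
Empirical-formula mass = 124.16 g/mol
n = 125.8 / 124.16 = 1.01 ≈ 1
Molecular formula = empirical formula = C3H8O3S

C3H8O3S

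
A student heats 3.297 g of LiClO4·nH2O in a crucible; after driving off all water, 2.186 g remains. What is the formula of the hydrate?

LiClO4·3H2O

Mass of water lost = 3.297 − 2.186 = 1.111 g → 1.111 / 18.02 = 0.06165 mol H2O
Molar mass of LiClO4 = 106.39 g/mol → mol LiClO4 = 2.186 / 106.39 = 0.02055
n = 0.06165 / 0.02055 = 3.00 ≈ 3 → LiClO4·3H2O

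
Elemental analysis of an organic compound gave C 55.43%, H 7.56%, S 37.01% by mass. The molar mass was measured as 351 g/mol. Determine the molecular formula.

C16H26S4

Assume 100 g: 55.43 g C, 7.56 g H, 37.01 g S.
C: 55.43 g ÷ 12.01 g/mol = 4.615 mol
H: 7.56 g ÷ 1.008 g/mol = 7.5 mol
S: 37.01 g ÷ 32.07 g/mol = 1.154 mol
Smallest is S at 1.154 mol; normalising gives C 3.999, H 6.499, S 1.000
×2: C 8.00, H 13.00, S 2.00 → C8H13S2
Empirical-formula mass = 173.32 g/mol
n = 351 / 173.32 = 2.03 ≈ 2
Molecular formula = (C8H13S2)×2 = C16H26S4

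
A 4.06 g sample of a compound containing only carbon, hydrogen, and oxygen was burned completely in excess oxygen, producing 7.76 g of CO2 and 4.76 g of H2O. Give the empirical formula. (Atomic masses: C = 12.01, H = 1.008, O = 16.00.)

C2H6O

mol C = 7.76 / 44.01 = 0.1763; mass C = 0.1763 × 12.01 = 2.118 g
mol H = 2 × (4.76 / 18.02) = 0.5283; mass H = 0.5283 × 1.008 = 0.5325 g
mass O = 4.06 − (2.650) = 1.410 g → mol O = 0.08811
Divide by the smallest (0.08811 mol O): C 2.001, H 5.996, O 1.000
≈ 2:6:1 → C2H6O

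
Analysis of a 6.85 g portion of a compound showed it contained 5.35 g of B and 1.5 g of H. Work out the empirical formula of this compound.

Moles — B: 5.35 / 10.81 = 0.4949 mol; H: 1.5 / 1.008 = 1.488 mol
Smallest is B at 0.4949 mol; normalising gives B 1.000, H 3.007
→ BH3

BH3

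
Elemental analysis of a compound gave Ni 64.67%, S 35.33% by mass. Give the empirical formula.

Assume 100 g: 64.67 g Ni, 35.33 g S.
Moles — Ni: 64.67 / 58.69 = 1.102 mol; S: 35.33 / 32.07 = 1.102 mol
Ratios (÷ 1.102): Ni 1.000, S 1.000
Ratio ≈ 1:1, so the empirical formula is NiS

NiS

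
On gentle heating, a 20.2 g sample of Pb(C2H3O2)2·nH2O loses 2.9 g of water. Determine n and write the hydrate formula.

Mass of anhydrous Pb(C2H3O2)2 = 20.2 − 2.9 = 17.3 g
mol H2O = 2.9 / 18.02 = 0.1609
Molar mass of Pb(C2H3O2)2 = 325.29 g/mol → mol Pb(C2H3O2)2 = 17.3 / 325.29 = 0.05318
n = 0.1609 / 0.05318 = 3.03 ≈ 3 → Pb(C2H3O2)2·3H2O

Pb(C2H3O2)2·3H2O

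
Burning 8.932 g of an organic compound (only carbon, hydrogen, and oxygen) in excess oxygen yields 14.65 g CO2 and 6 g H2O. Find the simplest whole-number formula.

mol C = 14.65 / 44.01 = 0.3329; mass C = 0.3329 × 12.01 = 3.998 g
mol H = 2 × (6 / 18.02) = 0.6659; mass H = 0.6659 × 1.008 = 0.6713 g
mass O = 8.932 − (4.669) = 4.263 g → mol O = 0.2664
Smallest is O at 0.2664 mol; normalising gives C 1.249, H 2.499, O 1.000
×4: C 5.00, H 10.00, O 4.00 → C5H10O4

C5H10O4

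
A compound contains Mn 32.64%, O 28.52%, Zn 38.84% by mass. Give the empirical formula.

MnO3Zn

Assume 100 g: 32.64 g Mn, 28.52 g O, 38.84 g Zn.
n(Mn) = 32.64/54.94 = 0.5941, n(O) = 28.52/16.00 = 1.782, n(Zn) = 38.84/65.38 = 0.5941
Divide by the smallest (0.5941 mol Zn): Mn 1.000, O 3.001, Zn 1.000
→ MnO3Zn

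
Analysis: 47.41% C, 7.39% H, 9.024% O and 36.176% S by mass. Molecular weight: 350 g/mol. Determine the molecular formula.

C14H26O2S4

Assume 100 g: 47.41 g C, 7.39 g H, 9.024 g O, 36.176 g S.
C: 47.41 g ÷ 12.01 g/mol = 3.948 mol
H: 7.39 g ÷ 1.008 g/mol = 7.331 mol
O: 9.024 g ÷ 16.00 g/mol = 0.564 mol
S: 36.176 g ÷ 32.07 g/mol = 1.128 mol
Smallest is O at 0.564 mol; normalising gives C 6.999, H 12.999, O 1.000, S 2.000
≈ 7:13:1:2 → C7H13OS2
Empirical-formula mass = 177.31 g/mol
n = 350 / 177.31 = 1.97 ≈ 2
Molecular formula = (C7H13OS2)×2 = C14H26O2S4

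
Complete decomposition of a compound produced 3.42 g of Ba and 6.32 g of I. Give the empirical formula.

BaI2

n(Ba) = 3.42/137.33 = 0.0249, n(I) = 6.32/126.90 = 0.0498
Ratios (÷ 0.0249): Ba 1.000, I 2.000
→ BaI2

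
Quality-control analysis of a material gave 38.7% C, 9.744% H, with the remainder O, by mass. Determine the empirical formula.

CH3O

Assume 100 g: 38.7 g C, 9.744 g H, 51.556 g O.
Moles — C: 38.7 / 12.01 = 3.222 mol; H: 9.744 / 1.008 = 9.667 mol; O: 51.556 / 16.00 = 3.222 mol
Divide by the smallest (3.222 mol O): C 1.000, H 3.000, O 1.000
Ratio ≈ 1:3:1, so the empirical formula is CH3O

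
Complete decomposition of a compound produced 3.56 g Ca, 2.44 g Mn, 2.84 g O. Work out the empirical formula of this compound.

Ca2MnO4

n(Ca) = 3.56/40.08 = 0.08882, n(Mn) = 2.44/54.94 = 0.04441, n(O) = 2.84/16.00 = 0.1775
Divide by the smallest (0.04441 mol Mn): Ca 2.000, Mn 1.000, O 3.997
→ Ca2MnO4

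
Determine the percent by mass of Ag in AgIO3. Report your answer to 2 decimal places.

Molar mass = 1(107.87) + 1(126.90) + 3(16.00) = 282.770 g/mol
Mass of Ag per mole = 1 × 107.87 = 107.870 g
% Ag = 107.870 / 282.770 × 100 = 38.15%

38.15%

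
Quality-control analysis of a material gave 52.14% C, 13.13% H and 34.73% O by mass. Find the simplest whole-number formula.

Assume 100 g: 52.14 g C, 13.13 g H, 34.73 g O.
Moles — C: 52.14 / 12.01 = 4.341 mol; H: 13.13 / 1.008 = 13.03 mol; O: 34.73 / 16.00 = 2.171 mol
Ratios (÷ 2.171): C 2.000, H 6.001, O 1.000
Ratio ≈ 2:6:1, so the empirical formula is C2H6O

C2H6O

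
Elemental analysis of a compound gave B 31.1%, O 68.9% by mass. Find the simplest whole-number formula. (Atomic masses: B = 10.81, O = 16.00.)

B2O3

Assume 100 g: 31.1 g B, 68.9 g O.
n(B) = 31.1/10.81 = 2.877, n(O) = 68.9/16.00 = 4.306
Divide by the smallest (2.877 mol B): B 1.000, O 1.497
Multiply by 2: B 2.00, O 2.99 → B2O3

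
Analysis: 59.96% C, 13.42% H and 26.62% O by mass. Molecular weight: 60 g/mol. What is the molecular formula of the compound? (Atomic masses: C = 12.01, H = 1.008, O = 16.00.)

C3H8O

Assume 100 g: 59.96 g C, 13.42 g H, 26.62 g O.
n(C) = 59.96/12.01 = 4.993, n(H) = 13.42/1.008 = 13.31, n(O) = 26.62/16.00 = 1.664
Ratios (÷ 1.664): C 3.001, H 8.002, O 1.000
≈ 3:8:1 → C3H8O
Empirical-formula mass = 60.09 g/mol
n = 60 / 60.09 = 1.00 ≈ 1
Molecular formula = empirical formula = C3H8O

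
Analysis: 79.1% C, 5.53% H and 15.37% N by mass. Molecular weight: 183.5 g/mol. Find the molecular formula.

Assume 100 g: 79.1 g C, 5.53 g H, 15.37 g N.
C: 79.1 g ÷ 12.01 g/mol = 6.586 mol
H: 5.53 g ÷ 1.008 g/mol = 5.486 mol
N: 15.37 g ÷ 14.01 g/mol = 1.097 mol
Divide by the smallest (1.097 mol N): C 6.003, H 5.001, N 1.000
≈ 6:5:1 → C6H5N
Empirical-formula mass = 91.11 g/mol
n = 183.5 / 91.11 = 2.01 ≈ 2
Molecular formula = (C6H5N)×2 = C12H10N2

C12H10N2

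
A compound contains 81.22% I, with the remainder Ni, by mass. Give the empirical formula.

Assume 100 g: 81.22 g I, 18.78 g Ni.
Moles — I: 81.22 / 126.90 = 0.64 mol; Ni: 18.78 / 58.69 = 0.32 mol
Divide by the smallest (0.32 mol Ni): I 2.000, Ni 1.000
≈ 2:1 → I2Ni

I2Ni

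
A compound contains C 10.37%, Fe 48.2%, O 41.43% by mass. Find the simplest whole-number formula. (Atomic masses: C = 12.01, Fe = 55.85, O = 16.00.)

CFeO3

Assume 100 g: 10.37 g C, 48.2 g Fe, 41.43 g O.
n(C) = 10.37/12.01 = 0.8634, n(Fe) = 48.2/55.85 = 0.863, n(O) = 41.43/16.00 = 2.589
Smallest is Fe at 0.863 mol; normalising gives C 1.000, Fe 1.000, O 3.000
→ CFeO3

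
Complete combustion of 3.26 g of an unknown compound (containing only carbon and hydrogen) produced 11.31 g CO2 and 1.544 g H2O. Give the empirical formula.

C3H2

mol C = 11.31 / 44.01 = 0.2570; mass C = 0.2570 × 12.01 = 3.086 g
mol H = 2 × (1.544 / 18.02) = 0.1714; mass H = 0.1714 × 1.008 = 0.1727 g
Smallest is H at 0.1714 mol; normalising gives C 1.500, H 1.000
Scaling by 2: C 3.00, H 2.00 → C3H2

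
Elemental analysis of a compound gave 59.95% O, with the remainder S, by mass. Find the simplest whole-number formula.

Assume 100 g: 59.95 g O, 40.05 g S.
Moles — O: 59.95 / 16.00 = 3.747 mol; S: 40.05 / 32.07 = 1.249 mol
Divide by the smallest (1.249 mol S): O 3.000, S 1.000
Ratio ≈ 3:1, so the empirical formula is O3S

O3S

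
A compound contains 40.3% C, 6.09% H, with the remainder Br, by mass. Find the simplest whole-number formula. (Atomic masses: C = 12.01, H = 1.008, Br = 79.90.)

C5H9Br

Assume 100 g: 40.3 g C, 6.09 g H, 53.61 g Br.
n(C) = 40.3/12.01 = 3.356, n(H) = 6.09/1.008 = 6.042, n(Br) = 53.61/79.90 = 0.671
Divide by the smallest (0.671 mol Br): C 5.001, H 9.004, Br 1.000
→ C5H9Br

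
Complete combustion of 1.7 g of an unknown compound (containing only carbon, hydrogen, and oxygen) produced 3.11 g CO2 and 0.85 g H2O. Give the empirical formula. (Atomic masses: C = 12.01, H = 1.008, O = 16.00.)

C3H4O2

mol C = 3.11 / 44.01 = 0.07067; mass C = 0.07067 × 12.01 = 0.8487 g
mol H = 2 × (0.85 / 18.02) = 0.09434; mass H = 0.09434 × 1.008 = 0.09509 g
mass O = 1.7 − (0.9438) = 0.7562 g → mol O = 0.04726
Ratios (÷ 0.04726): C 1.495, H 1.996, O 1.000
×2: C 2.99, H 3.99, O 2.00 → C3H4O2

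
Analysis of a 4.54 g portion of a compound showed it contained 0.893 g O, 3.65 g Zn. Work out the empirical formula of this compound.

OZn

O: 0.893 g ÷ 16.00 g/mol = 0.05581 mol
Zn: 3.65 g ÷ 65.38 g/mol = 0.05583 mol
Divide by the smallest (0.05581 mol O): O 1.000, Zn 1.000
Ratio ≈ 1:1, so the empirical formula is OZn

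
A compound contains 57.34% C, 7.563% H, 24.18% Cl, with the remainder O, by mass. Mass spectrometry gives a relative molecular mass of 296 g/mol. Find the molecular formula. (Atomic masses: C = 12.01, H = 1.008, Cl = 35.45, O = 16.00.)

C14H22Cl2O2

Assume 100 g: 57.34 g C, 7.563 g H, 24.18 g Cl, 10.917 g O.
Moles — C: 57.34 / 12.01 = 4.774 mol; H: 7.563 / 1.008 = 7.503 mol; Cl: 24.18 / 35.45 = 0.6821 mol; O: 10.917 / 16.00 = 0.6823 mol
Ratios (÷ 0.6821): C 7.000, H 11.000, Cl 1.000, O 1.000
Ratio ≈ 7:11:1:1, so the empirical formula is C7H11ClO
Empirical-formula mass = 146.61 g/mol
n = 296 / 146.61 = 2.02 ≈ 2
Molecular formula = (C7H11ClO)×2 = C14H22Cl2O2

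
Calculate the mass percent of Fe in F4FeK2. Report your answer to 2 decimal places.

Molar mass = 4(19.00) + 1(55.85) + 2(39.10) = 210.050 g/mol
Mass of Fe per mole = 1 × 55.85 = 55.850 g
% Fe = 55.850 / 210.050 × 100 = 26.59%

26.59%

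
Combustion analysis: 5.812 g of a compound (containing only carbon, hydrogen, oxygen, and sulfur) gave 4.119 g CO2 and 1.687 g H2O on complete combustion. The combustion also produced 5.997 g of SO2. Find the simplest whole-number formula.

CH2OS

mol C = 4.119 / 44.01 = 0.09359; mass C = 0.09359 × 12.01 = 1.124 g
mol H = 2 × (1.687 / 18.02) = 0.1872; mass H = 0.1872 × 1.008 = 0.1887 g
mol S = 5.997 / 64.07 = 0.09360; mass S = 3.002 g
mass O = 5.812 − (4.315) = 1.497 g → mol O = 0.09359
Smallest is O at 0.09359 mol; normalising gives C 1.000, H 2.001, O 1.000, S 1.000
→ CH2OS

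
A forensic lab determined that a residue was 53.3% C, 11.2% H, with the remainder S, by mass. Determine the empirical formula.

Assume 100 g: 53.3 g C, 11.2 g H, 35.5 g S.
Moles — C: 53.3 / 12.01 = 4.438 mol; H: 11.2 / 1.008 = 11.11 mol; S: 35.5 / 32.07 = 1.107 mol
Ratios (÷ 1.107): C 4.009, H 10.038, S 1.000
≈ 4:10:1 → C4H10S

C4H10S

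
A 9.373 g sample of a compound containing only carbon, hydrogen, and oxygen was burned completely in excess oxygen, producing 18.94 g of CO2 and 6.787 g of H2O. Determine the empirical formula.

mol C = 18.94 / 44.01 = 0.4304; mass C = 0.4304 × 12.01 = 5.169 g
mol H = 2 × (6.787 / 18.02) = 0.7533; mass H = 0.7533 × 1.008 = 0.7593 g
mass O = 9.373 − (5.928) = 3.445 g → mol O = 0.2153
Divide by the smallest (0.2153 mol O): C 1.999, H 3.498, O 1.000
Multiply by 2: C 4.00, H 7.00, O 2.00 → C4H7O2

C4H7O2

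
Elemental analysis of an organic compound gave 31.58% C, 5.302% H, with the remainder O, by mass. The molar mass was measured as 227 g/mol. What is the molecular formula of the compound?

C6H12O9

Assume 100 g: 31.58 g C, 5.302 g H, 63.118 g O.
Moles — C: 31.58 / 12.01 = 2.629 mol; H: 5.302 / 1.008 = 5.26 mol; O: 63.118 / 16.00 = 3.945 mol
Ratios (÷ 2.629): C 1.000, H 2.000, O 1.500
Multiply by 2: C 2.00, H 4.00, O 3.00 → C2H4O3
Empirical-formula mass = 76.05 g/mol
n = 227 / 76.05 = 2.98 ≈ 3
Molecular formula = (C2H4O3)×3 = C6H12O9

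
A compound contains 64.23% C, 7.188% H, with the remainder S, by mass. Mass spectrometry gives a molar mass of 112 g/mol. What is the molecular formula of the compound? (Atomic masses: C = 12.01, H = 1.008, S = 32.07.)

Assume 100 g: 64.23 g C, 7.188 g H, 28.582 g S.
n(C) = 64.23/12.01 = 5.348, n(H) = 7.188/1.008 = 7.131, n(S) = 28.582/32.07 = 0.8912
Ratios (÷ 0.8912): C 6.001, H 8.001, S 1.000
→ C6H8S
Empirical-formula mass = 112.19 g/mol
n = 112 / 112.19 = 1.00 ≈ 1
Molecular formula = empirical formula = C6H8S

C6H8S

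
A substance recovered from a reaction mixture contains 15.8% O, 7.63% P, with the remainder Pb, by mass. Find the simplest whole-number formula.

O8P2Pb3

Assume 100 g: 15.8 g O, 7.63 g P, 76.57 g Pb.
O: 15.8 g ÷ 16.00 g/mol = 0.9875 mol
P: 7.63 g ÷ 30.97 g/mol = 0.2464 mol
Pb: 76.57 g ÷ 207.2 g/mol = 0.3695 mol
Divide by the smallest (0.2464 mol P): O 4.008, P 1.000, Pb 1.500
×2: O 8.02, P 2.00, Pb 3.00 → O8P2Pb3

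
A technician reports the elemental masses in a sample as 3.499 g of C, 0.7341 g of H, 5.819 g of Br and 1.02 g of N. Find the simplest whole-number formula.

C4H10BrN

n(C) = 3.499/12.01 = 0.2913, n(H) = 0.7341/1.008 = 0.7283, n(Br) = 5.819/79.90 = 0.07283, n(N) = 1.02/14.01 = 0.07281
Ratios (÷ 0.07281): C 4.002, H 10.003, Br 1.000, N 1.000
Ratio ≈ 4:10:1:1, so the empirical formula is C4H10BrN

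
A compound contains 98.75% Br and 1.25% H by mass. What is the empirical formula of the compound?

BrH

Assume 100 g: 98.75 g Br, 1.25 g H.
Moles — Br: 98.75 / 79.90 = 1.236 mol; H: 1.25 / 1.008 = 1.24 mol
Smallest is Br at 1.236 mol; normalising gives Br 1.000, H 1.003
Ratio ≈ 1:1, so the empirical formula is BrH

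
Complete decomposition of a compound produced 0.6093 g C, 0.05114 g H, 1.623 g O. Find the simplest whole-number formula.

Moles — C: 0.6093 / 12.01 = 0.05073 mol; H: 0.05114 / 1.008 = 0.05073 mol; O: 1.623 / 16.00 = 0.1014 mol
Smallest is C at 0.05073 mol; normalising gives C 1.000, H 1.000, O 1.999
Ratio ≈ 1:1:2, so the empirical formula is CHO2

CHO2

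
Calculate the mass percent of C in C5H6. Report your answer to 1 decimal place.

Molar mass = 5(12.01) + 6(1.008) = 66.098 g/mol
Mass of C per mole = 5 × 12.01 = 60.050 g
% C = 60.050 / 66.098 × 100 = 90.8%

90.8%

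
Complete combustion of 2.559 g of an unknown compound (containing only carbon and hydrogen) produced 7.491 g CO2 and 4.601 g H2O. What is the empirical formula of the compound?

mol C = 7.491 / 44.01 = 0.1702; mass C = 0.1702 × 12.01 = 2.044 g
mol H = 2 × (4.601 / 18.02) = 0.5107; mass H = 0.5107 × 1.008 = 0.5147 g
Smallest is C at 0.1702 mol; normalising gives C 1.000, H 3.000
→ CH3

CH3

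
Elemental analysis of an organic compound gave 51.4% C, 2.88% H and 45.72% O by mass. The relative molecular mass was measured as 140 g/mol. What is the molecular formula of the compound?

C6H4O4

Assume 100 g: 51.4 g C, 2.88 g H, 45.72 g O.
Moles — C: 51.4 / 12.01 = 4.28 mol; H: 2.88 / 1.008 = 2.857 mol; O: 45.72 / 16.00 = 2.857 mol
Ratios (÷ 2.857): C 1.498, H 1.000, O 1.000
Multiply by 2: C 3.00, H 2.00, O 2.00 → C3H2O2
Empirical-formula mass = 70.05 g/mol
n = 140 / 70.05 = 2.00 ≈ 2
Molecular formula = (C3H2O2)×2 = C6H4O4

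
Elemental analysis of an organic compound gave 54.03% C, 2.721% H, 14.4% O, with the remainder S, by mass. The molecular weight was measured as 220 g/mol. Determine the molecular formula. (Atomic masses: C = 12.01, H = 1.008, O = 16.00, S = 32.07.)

C10H6O2S2

Assume 100 g: 54.03 g C, 2.721 g H, 14.4 g O, 28.849 g S.
Moles — C: 54.03 / 12.01 = 4.499 mol; H: 2.721 / 1.008 = 2.699 mol; O: 14.4 / 16.00 = 0.9 mol; S: 28.849 / 32.07 = 0.8996 mol
Smallest is S at 0.8996 mol; normalising gives C 5.001, H 3.001, O 1.000, S 1.000
→ C5H3OS
Empirical-formula mass = 111.14 g/mol
n = 220 / 111.14 = 1.98 ≈ 2
Molecular formula = (C5H3OS)×2 = C10H6O2S2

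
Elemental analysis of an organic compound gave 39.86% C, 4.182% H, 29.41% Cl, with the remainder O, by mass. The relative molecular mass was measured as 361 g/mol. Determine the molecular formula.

C12H15Cl3O6

Assume 100 g: 39.86 g C, 4.182 g H, 29.41 g Cl, 26.548 g O.
C: 39.86 g ÷ 12.01 g/mol = 3.319 mol
H: 4.182 g ÷ 1.008 g/mol = 4.149 mol
Cl: 29.41 g ÷ 35.45 g/mol = 0.8296 mol
O: 26.548 g ÷ 16.00 g/mol = 1.659 mol
Ratios (÷ 0.8296): C 4.001, H 5.001, Cl 1.000, O 2.000
→ C4H5ClO2
Empirical-formula mass = 120.53 g/mol
n = 361 / 120.53 = 3.00 ≈ 3
Molecular formula = (C4H5ClO2)×3 = C12H15Cl3O6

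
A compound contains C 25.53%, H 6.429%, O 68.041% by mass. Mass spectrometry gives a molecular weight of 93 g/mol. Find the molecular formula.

C2H6O4

Assume 100 g: 25.53 g C, 6.429 g H, 68.041 g O.
C: 25.53 g ÷ 12.01 g/mol = 2.126 mol
H: 6.429 g ÷ 1.008 g/mol = 6.378 mol
O: 68.041 g ÷ 16.00 g/mol = 4.253 mol
Ratios (÷ 2.126): C 1.000, H 3.000, O 2.001
→ CH3O2
Empirical-formula mass = 47.03 g/mol
n = 93 / 47.03 = 1.98 ≈ 2
Molecular formula = (CH3O2)×2 = C2H6O4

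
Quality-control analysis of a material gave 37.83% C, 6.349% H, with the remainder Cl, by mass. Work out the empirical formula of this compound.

Assume 100 g: 37.83 g C, 6.349 g H, 55.821 g Cl.
C: 37.83 g ÷ 12.01 g/mol = 3.15 mol
H: 6.349 g ÷ 1.008 g/mol = 6.299 mol
Cl: 55.821 g ÷ 35.45 g/mol = 1.575 mol
Divide by the smallest (1.575 mol Cl): C 2.000, H 4.000, Cl 1.000
≈ 2:4:1 → C2H4Cl

C2H4Cl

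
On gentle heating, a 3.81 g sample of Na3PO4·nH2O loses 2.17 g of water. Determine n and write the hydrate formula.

Mass of anhydrous Na3PO4 = 3.81 − 2.17 = 1.64 g
mol H2O = 2.17 / 18.02 = 0.1204
Molar mass of Na3PO4 = 163.94 g/mol → mol Na3PO4 = 1.64 / 163.94 = 0.01
n = 0.1204 / 0.01 = 12.04 ≈ 12 → Na3PO4·12H2O

Na3PO4·12H2O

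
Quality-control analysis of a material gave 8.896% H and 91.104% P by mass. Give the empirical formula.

H3P

Assume 100 g: 8.896 g H, 91.104 g P.
Moles — H: 8.896 / 1.008 = 8.825 mol; P: 91.104 / 30.97 = 2.942 mol
Smallest is P at 2.942 mol; normalising gives H 3.000, P 1.000
→ H3P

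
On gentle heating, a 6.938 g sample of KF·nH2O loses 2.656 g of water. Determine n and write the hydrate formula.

Mass of anhydrous KF = 6.938 − 2.656 = 4.282 g
mol H2O = 2.656 / 18.02 = 0.1474
Molar mass of KF = 58.10 g/mol → mol KF = 4.282 / 58.10 = 0.0737
n = 0.1474 / 0.0737 = 2.00 ≈ 2 → KF·2H2O

KF·2H2O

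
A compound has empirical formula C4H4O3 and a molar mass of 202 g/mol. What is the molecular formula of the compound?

Empirical-formula mass = 100.07 g/mol
n = 202 / 100.07 = 2.02 ≈ 2
Molecular formula = (C4H4O3)2 = C8H8O6

C8H8O6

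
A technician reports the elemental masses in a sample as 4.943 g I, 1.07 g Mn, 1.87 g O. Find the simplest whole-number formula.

I2MnO6

Moles — I: 4.943 / 126.90 = 0.03895 mol; Mn: 1.07 / 54.94 = 0.01948 mol; O: 1.87 / 16.00 = 0.1169 mol
Smallest is Mn at 0.01948 mol; normalising gives I 2.000, Mn 1.000, O 6.001
→ I2MnO6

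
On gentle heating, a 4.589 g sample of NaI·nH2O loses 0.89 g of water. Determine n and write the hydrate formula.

NaI·2H2O

Mass of anhydrous NaI = 4.589 − 0.89 = 3.699 g
mol H2O = 0.89 / 18.02 = 0.04939
Molar mass of NaI = 149.89 g/mol → mol NaI = 3.699 / 149.89 = 0.02468
n = 0.04939 / 0.02468 = 2.00 ≈ 2 → NaI·2H2O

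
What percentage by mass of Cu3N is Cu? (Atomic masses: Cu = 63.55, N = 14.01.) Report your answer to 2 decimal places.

Molar mass = 3(63.55) + 1(14.01) = 204.660 g/mol
Mass of Cu per mole = 3 × 63.55 = 190.650 g
% Cu = 190.650 / 204.660 × 100 = 93.15%

93.15%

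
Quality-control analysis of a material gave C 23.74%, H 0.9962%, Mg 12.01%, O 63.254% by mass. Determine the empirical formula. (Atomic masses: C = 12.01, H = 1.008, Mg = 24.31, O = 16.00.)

Assume 100 g: 23.74 g C, 0.9962 g H, 12.01 g Mg, 63.254 g O.
Moles — C: 23.74 / 12.01 = 1.977 mol; H: 0.9962 / 1.008 = 0.9883 mol; Mg: 12.01 / 24.31 = 0.494 mol; O: 63.254 / 16.00 = 3.953 mol
Smallest is Mg at 0.494 mol; normalising gives C 4.001, H 2.000, Mg 1.000, O 8.002
Ratio ≈ 4:2:1:8, so the empirical formula is C4H2MgO8

C4H2MgO8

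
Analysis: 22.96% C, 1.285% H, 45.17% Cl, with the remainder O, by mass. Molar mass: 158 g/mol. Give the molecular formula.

Assume 100 g: 22.96 g C, 1.285 g H, 45.17 g Cl, 30.585 g O.
C: 22.96 g ÷ 12.01 g/mol = 1.912 mol
H: 1.285 g ÷ 1.008 g/mol = 1.275 mol
Cl: 45.17 g ÷ 35.45 g/mol = 1.274 mol
O: 30.585 g ÷ 16.00 g/mol = 1.912 mol
Ratios (÷ 1.274): C 1.500, H 1.000, Cl 1.000, O 1.500
Multiply by 2: C 3.00, H 2.00, Cl 2.00, O 3.00 → C3H2Cl2O3
Empirical-formula mass = 156.95 g/mol
n = 158 / 156.95 = 1.01 ≈ 1
Molecular formula = empirical formula = C3H2Cl2O3

C3H2Cl2O3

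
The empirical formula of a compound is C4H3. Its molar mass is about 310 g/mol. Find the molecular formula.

Empirical-formula mass = 51.06 g/mol
n = 310 / 51.06 = 6.07 ≈ 6
Molecular formula = (C4H3)6 = C24H18

C24H18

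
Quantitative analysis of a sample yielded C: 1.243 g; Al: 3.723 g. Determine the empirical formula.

C: 1.243 g ÷ 12.01 g/mol = 0.1035 mol
Al: 3.723 g ÷ 26.98 g/mol = 0.138 mol
Smallest is C at 0.1035 mol; normalising gives C 1.000, Al 1.333
Multiply by 3: C 3.00, Al 4.00 → C3Al4

C3Al4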